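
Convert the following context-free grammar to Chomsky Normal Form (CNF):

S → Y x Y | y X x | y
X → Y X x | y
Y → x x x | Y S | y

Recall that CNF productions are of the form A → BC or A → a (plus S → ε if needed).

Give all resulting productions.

TX → x; TY → y; S → y; X → y; Y → y; S → Y X0; X0 → TX Y; S → TY X1; X1 → X TX; X → Y X2; X2 → X TX; Y → TX X3; X3 → TX TX; Y → Y S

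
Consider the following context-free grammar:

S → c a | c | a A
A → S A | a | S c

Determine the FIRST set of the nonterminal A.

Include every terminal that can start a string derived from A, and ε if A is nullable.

We compute FIRST(A) using the standard algorithm.
FIRST(A) = {a, c}
FIRST(S) = {a, c}
Therefore, FIRST(A) = {a, c}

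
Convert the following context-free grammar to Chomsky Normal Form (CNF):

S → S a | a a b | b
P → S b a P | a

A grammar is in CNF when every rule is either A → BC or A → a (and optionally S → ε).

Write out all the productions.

TA → a; TB → b; S → b; P → a; S → S TA; S → TA X0; X0 → TA TB; P → S X1; X1 → TB X2; X2 → TA P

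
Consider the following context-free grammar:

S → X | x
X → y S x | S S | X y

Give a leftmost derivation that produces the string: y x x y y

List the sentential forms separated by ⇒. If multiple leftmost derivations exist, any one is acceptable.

S ⇒ X ⇒ X y ⇒ X y y ⇒ y S x y y ⇒ y x x y y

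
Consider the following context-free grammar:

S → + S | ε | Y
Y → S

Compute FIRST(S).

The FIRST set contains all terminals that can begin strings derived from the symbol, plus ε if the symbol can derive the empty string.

We compute FIRST(S) using the standard algorithm.
FIRST(S) = {+, ε}
FIRST(Y) = {+, ε}
Therefore, FIRST(S) = {+, ε}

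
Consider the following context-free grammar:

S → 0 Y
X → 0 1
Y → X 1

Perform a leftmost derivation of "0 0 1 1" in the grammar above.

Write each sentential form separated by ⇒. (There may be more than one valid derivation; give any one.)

S ⇒ 0 Y ⇒ 0 X 1 ⇒ 0 0 1 1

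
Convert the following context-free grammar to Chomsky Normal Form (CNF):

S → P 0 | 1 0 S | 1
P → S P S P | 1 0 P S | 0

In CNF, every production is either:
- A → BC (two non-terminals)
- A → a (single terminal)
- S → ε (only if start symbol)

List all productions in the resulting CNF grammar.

T0 → 0; T1 → 1; S → 1; P → 0; S → P T0; S → T1 X0; X0 → T0 S; P → S X1; X1 → P X2; X2 → S P; P → T1 X3; X3 → T0 X4; X4 → P S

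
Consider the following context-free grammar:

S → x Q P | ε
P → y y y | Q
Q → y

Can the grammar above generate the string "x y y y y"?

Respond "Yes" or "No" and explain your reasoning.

Yes - a valid derivation exists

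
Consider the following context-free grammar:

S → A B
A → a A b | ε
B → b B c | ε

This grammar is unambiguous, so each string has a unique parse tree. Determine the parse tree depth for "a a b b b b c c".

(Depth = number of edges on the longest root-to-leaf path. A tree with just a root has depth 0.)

4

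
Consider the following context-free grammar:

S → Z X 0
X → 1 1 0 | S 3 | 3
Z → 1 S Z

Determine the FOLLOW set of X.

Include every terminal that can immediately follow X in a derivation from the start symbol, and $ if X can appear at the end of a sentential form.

We compute FOLLOW(X) using the standard algorithm.
FOLLOW(S) starts with {$}.
FIRST(S) = {1}
FIRST(X) = {1, 3}
FIRST(Z) = {1}
FOLLOW(S) = {$, 1, 3}
FOLLOW(X) = {0}
FOLLOW(Z) = {1, 3}
Therefore, FOLLOW(X) = {0}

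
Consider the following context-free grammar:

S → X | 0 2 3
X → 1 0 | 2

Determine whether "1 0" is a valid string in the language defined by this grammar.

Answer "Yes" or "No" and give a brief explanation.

Yes - a valid derivation exists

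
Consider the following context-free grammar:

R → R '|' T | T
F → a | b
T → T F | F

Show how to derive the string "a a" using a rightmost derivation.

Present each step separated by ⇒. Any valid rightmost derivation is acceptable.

R ⇒ T ⇒ T F ⇒ T a ⇒ F a ⇒ a a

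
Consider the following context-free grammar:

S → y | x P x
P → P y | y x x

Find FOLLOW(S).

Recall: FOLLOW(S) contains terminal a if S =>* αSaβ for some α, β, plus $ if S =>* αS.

We compute FOLLOW(S) using the standard algorithm.
FOLLOW(S) starts with {$}.
FIRST(P) = {y}
FIRST(S) = {x, y}
FOLLOW(P) = {x, y}
FOLLOW(S) = {$}
Therefore, FOLLOW(S) = {$}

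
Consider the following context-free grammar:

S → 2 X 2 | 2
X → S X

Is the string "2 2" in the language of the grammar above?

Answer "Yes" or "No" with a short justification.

No - no valid derivation exists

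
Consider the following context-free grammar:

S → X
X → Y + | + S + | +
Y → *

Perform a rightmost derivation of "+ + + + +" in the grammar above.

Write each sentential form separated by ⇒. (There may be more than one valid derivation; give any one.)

S ⇒ X ⇒ + S + ⇒ + X + ⇒ + + S + + ⇒ + + X + + ⇒ + + + + +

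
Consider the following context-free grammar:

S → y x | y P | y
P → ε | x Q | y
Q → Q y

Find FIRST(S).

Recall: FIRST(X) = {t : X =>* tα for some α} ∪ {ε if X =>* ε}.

We compute FIRST(S) using the standard algorithm.
FIRST(P) = {x, y, ε}
FIRST(Q) = {}
FIRST(S) = {y}
Therefore, FIRST(S) = {y}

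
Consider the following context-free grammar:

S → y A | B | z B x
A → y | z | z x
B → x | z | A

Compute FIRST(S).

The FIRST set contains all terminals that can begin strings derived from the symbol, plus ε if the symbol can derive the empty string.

We compute FIRST(S) using the standard algorithm.
FIRST(A) = {y, z}
FIRST(B) = {x, y, z}
FIRST(S) = {x, y, z}
Therefore, FIRST(S) = {x, y, z}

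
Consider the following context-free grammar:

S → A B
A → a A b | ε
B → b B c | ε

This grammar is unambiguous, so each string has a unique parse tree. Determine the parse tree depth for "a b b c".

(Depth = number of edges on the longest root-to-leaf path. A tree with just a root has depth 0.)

3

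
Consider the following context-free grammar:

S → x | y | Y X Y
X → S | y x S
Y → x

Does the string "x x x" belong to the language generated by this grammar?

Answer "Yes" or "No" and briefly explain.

Yes - a valid derivation exists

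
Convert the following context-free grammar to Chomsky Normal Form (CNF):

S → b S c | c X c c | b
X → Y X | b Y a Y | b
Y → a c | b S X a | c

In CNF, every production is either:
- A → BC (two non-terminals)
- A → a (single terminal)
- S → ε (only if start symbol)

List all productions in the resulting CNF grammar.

TB → b; TC → c; S → b; TA → a; X → b; Y → c; S → TB X0; X0 → S TC; S → TC X1; X1 → X X2; X2 → TC TC; X → Y X; X → TB X3; X3 → Y X4; X4 → TA Y; Y → TA TC; Y → TB X5; X5 → S X6; X6 → X TA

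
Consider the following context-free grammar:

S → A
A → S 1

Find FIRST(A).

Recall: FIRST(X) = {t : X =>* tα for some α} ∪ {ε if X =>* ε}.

We compute FIRST(A) using the standard algorithm.
FIRST(A) = {}
FIRST(S) = {}
Therefore, FIRST(A) = {}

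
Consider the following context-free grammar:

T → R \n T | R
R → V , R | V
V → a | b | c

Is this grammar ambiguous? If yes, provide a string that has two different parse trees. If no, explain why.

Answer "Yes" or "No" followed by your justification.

No - the grammar is unambiguous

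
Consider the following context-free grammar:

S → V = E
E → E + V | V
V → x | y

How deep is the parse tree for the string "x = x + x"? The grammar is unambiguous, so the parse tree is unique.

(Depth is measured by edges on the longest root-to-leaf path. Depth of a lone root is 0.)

4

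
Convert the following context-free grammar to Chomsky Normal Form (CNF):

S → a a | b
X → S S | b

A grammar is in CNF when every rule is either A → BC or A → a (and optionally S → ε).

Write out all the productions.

TA → a; S → b; X → b; S → TA TA; X → S S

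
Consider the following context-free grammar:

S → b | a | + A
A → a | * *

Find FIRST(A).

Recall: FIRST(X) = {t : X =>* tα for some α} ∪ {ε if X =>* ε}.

We compute FIRST(A) using the standard algorithm.
FIRST(A) = {*, a}
FIRST(S) = {+, a, b}
Therefore, FIRST(A) = {*, a}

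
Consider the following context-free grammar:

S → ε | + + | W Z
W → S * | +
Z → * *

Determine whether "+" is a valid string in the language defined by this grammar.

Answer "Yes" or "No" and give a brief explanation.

No - no valid derivation exists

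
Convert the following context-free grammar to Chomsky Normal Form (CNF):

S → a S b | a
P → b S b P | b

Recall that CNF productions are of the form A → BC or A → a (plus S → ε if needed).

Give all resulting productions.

TA → a; TB → b; S → a; P → b; S → TA X0; X0 → S TB; P → TB X1; X1 → S X2; X2 → TB P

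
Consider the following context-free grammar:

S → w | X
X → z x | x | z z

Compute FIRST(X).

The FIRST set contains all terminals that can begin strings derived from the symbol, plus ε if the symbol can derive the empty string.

We compute FIRST(X) using the standard algorithm.
FIRST(S) = {w, x, z}
FIRST(X) = {x, z}
Therefore, FIRST(X) = {x, z}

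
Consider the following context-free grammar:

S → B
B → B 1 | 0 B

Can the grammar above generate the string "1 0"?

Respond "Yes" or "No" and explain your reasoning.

No - no valid derivation exists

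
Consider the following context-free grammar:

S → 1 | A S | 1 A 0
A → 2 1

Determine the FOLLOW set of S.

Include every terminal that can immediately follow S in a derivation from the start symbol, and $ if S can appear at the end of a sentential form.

We compute FOLLOW(S) using the standard algorithm.
FOLLOW(S) starts with {$}.
FIRST(A) = {2}
FIRST(S) = {1, 2}
FOLLOW(A) = {0, 1, 2}
FOLLOW(S) = {$}
Therefore, FOLLOW(S) = {$}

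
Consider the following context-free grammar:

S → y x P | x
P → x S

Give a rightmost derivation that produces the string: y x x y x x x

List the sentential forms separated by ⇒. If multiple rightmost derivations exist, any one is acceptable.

S ⇒ y x P ⇒ y x x S ⇒ y x x y x P ⇒ y x x y x x S ⇒ y x x y x x x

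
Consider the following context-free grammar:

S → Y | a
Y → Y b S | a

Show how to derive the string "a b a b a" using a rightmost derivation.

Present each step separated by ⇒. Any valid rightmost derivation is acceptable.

S ⇒ Y ⇒ Y b S ⇒ Y b a ⇒ Y b S b a ⇒ Y b a b a ⇒ a b a b a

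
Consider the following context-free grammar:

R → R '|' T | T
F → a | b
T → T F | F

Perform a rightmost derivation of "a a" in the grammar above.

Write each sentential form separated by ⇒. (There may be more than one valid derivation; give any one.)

R ⇒ T ⇒ T F ⇒ T a ⇒ F a ⇒ a a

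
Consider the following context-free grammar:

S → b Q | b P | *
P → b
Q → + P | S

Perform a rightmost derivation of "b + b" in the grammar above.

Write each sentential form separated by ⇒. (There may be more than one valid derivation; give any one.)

S ⇒ b Q ⇒ b + P ⇒ b + b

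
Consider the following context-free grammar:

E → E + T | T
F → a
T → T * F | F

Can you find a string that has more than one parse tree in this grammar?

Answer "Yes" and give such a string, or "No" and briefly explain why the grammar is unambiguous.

No - the grammar is unambiguous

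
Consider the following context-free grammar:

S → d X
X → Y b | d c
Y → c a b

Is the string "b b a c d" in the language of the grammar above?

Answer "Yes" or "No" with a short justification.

No - no valid derivation exists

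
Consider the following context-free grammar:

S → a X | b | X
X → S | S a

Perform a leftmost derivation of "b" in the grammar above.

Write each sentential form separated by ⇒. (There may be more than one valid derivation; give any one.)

S ⇒ X ⇒ S ⇒ X ⇒ S ⇒ b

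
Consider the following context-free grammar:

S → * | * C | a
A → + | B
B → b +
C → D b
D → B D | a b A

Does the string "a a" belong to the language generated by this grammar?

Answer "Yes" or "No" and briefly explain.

No - no valid derivation exists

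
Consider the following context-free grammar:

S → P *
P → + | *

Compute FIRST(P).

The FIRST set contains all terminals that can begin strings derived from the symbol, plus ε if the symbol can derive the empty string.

We compute FIRST(P) using the standard algorithm.
FIRST(P) = {*, +}
FIRST(S) = {*, +}
Therefore, FIRST(P) = {*, +}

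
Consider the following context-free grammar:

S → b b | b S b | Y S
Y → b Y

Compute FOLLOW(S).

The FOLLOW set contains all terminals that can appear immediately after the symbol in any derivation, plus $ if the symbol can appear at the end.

We compute FOLLOW(S) using the standard algorithm.
FOLLOW(S) starts with {$}.
FIRST(S) = {b}
FIRST(Y) = {b}
FOLLOW(S) = {$, b}
FOLLOW(Y) = {b}
Therefore, FOLLOW(S) = {$, b}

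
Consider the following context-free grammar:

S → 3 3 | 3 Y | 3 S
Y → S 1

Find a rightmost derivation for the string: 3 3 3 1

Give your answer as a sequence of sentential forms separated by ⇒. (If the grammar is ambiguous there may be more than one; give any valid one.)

S ⇒ 3 Y ⇒ 3 S 1 ⇒ 3 3 3 1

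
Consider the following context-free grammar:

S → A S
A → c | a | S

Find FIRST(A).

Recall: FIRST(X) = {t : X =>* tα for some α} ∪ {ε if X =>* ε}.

We compute FIRST(A) using the standard algorithm.
FIRST(A) = {a, c}
FIRST(S) = {a, c}
Therefore, FIRST(A) = {a, c}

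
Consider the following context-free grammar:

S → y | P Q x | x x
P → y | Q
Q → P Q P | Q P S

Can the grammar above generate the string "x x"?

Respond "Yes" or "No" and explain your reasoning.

Yes - a valid derivation exists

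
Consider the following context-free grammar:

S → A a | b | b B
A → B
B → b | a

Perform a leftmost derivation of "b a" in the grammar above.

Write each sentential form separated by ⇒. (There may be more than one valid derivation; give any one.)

S ⇒ A a ⇒ B a ⇒ b a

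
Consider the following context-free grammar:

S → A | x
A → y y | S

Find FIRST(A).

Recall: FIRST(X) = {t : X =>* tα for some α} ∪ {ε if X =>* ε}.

We compute FIRST(A) using the standard algorithm.
FIRST(A) = {x, y}
FIRST(S) = {x, y}
Therefore, FIRST(A) = {x, y}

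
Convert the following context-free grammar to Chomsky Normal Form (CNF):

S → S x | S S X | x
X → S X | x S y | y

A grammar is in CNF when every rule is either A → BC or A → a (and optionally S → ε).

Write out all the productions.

TX → x; S → x; TY → y; X → y; S → S TX; S → S X0; X0 → S X; X → S X; X → TX X1; X1 → S TY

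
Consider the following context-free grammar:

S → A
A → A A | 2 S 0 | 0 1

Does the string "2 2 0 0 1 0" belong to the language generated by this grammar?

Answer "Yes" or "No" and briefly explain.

No - no valid derivation exists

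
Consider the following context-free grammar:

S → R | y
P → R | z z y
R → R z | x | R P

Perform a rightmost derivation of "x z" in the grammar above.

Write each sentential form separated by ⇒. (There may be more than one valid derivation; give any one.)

S ⇒ R ⇒ R z ⇒ x z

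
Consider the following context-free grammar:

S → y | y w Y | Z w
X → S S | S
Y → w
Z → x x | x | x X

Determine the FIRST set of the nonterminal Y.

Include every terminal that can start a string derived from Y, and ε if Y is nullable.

We compute FIRST(Y) using the standard algorithm.
FIRST(S) = {x, y}
FIRST(X) = {x, y}
FIRST(Y) = {w}
FIRST(Z) = {x}
Therefore, FIRST(Y) = {w}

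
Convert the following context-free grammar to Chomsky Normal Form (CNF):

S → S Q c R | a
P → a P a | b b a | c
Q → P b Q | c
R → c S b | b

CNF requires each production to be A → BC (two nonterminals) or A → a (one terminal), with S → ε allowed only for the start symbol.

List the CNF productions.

TC → c; S → a; TA → a; TB → b; P → c; Q → c; R → b; S → S X0; X0 → Q X1; X1 → TC R; P → TA X2; X2 → P TA; P → TB X3; X3 → TB TA; Q → P X4; X4 → TB Q; R → TC X5; X5 → S TB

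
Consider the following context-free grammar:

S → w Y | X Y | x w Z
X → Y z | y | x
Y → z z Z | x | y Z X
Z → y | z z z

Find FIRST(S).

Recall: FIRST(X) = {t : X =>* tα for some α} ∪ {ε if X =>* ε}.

We compute FIRST(S) using the standard algorithm.
FIRST(S) = {w, x, y, z}
FIRST(X) = {x, y, z}
FIRST(Y) = {x, y, z}
FIRST(Z) = {y, z}
Therefore, FIRST(S) = {w, x, y, z}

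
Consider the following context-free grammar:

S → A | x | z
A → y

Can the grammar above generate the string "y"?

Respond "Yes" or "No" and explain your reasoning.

Yes - a valid derivation exists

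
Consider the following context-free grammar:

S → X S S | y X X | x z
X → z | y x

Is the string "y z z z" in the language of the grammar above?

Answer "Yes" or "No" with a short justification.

No - no valid derivation exists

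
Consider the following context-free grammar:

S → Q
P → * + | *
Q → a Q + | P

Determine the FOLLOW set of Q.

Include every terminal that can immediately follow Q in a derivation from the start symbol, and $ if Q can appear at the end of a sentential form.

We compute FOLLOW(Q) using the standard algorithm.
FOLLOW(S) starts with {$}.
FIRST(P) = {*}
FIRST(Q) = {*, a}
FIRST(S) = {*, a}
FOLLOW(P) = {$, +}
FOLLOW(Q) = {$, +}
FOLLOW(S) = {$}
Therefore, FOLLOW(Q) = {$, +}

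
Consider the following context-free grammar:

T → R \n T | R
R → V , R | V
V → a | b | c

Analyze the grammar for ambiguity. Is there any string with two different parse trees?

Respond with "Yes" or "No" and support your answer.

No - the grammar is unambiguous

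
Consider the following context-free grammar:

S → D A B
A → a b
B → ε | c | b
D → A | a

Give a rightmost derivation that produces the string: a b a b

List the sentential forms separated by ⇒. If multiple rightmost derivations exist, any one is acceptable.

S ⇒ D A B ⇒ D A ⇒ D a b ⇒ A a b ⇒ a b a b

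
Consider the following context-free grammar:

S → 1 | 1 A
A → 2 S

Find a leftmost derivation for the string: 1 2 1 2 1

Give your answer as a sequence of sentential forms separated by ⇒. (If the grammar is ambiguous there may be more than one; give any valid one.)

S ⇒ 1 A ⇒ 1 2 S ⇒ 1 2 1 A ⇒ 1 2 1 2 S ⇒ 1 2 1 2 1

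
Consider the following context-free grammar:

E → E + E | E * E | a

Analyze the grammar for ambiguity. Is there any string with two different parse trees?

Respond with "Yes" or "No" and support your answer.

Yes - the string 'a * a * a * a + a' has two distinct parse trees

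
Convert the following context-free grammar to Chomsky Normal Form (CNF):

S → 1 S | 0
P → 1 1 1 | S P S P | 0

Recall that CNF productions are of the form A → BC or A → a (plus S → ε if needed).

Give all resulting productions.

T1 → 1; S → 0; P → 0; S → T1 S; P → T1 X0; X0 → T1 T1; P → S X1; X1 → P X2; X2 → S P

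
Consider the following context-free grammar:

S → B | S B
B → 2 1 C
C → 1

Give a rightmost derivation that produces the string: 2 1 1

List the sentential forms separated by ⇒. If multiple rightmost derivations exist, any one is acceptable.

S ⇒ B ⇒ 2 1 C ⇒ 2 1 1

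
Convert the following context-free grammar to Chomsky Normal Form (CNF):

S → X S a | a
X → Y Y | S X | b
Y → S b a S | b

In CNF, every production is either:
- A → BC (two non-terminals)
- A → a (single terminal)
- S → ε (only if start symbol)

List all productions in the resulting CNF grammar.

TA → a; S → a; X → b; TB → b; Y → b; S → X X0; X0 → S TA; X → Y Y; X → S X; Y → S X1; X1 → TB X2; X2 → TA S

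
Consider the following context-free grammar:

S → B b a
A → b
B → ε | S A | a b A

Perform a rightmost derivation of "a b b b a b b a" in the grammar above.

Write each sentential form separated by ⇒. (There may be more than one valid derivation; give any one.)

S ⇒ B b a ⇒ S A b a ⇒ S b b a ⇒ B b a b b a ⇒ a b A b a b b a ⇒ a b b b a b b a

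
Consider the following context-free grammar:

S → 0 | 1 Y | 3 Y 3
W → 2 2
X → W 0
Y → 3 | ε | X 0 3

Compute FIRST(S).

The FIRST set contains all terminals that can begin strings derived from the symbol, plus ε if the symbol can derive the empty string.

We compute FIRST(S) using the standard algorithm.
FIRST(S) = {0, 1, 3}
FIRST(W) = {2}
FIRST(X) = {2}
FIRST(Y) = {2, 3, ε}
Therefore, FIRST(S) = {0, 1, 3}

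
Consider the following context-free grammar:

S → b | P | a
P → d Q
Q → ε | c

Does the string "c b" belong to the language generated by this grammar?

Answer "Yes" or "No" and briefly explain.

No - no valid derivation exists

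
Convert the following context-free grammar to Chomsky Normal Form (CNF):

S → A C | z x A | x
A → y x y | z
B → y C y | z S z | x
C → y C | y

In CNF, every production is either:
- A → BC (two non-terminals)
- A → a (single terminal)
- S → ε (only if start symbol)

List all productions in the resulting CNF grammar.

TZ → z; TX → x; S → x; TY → y; A → z; B → x; C → y; S → A C; S → TZ X0; X0 → TX A; A → TY X1; X1 → TX TY; B → TY X2; X2 → C TY; B → TZ X3; X3 → S TZ; C → TY C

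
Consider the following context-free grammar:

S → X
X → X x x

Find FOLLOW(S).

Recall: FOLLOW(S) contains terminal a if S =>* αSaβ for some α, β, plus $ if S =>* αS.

We compute FOLLOW(S) using the standard algorithm.
FOLLOW(S) starts with {$}.
FIRST(S) = {}
FIRST(X) = {}
FOLLOW(S) = {$}
FOLLOW(X) = {$, x}
Therefore, FOLLOW(S) = {$}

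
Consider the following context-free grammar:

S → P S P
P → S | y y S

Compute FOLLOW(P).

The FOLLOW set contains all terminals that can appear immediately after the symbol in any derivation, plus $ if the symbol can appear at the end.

We compute FOLLOW(P) using the standard algorithm.
FOLLOW(S) starts with {$}.
FIRST(P) = {y}
FIRST(S) = {y}
FOLLOW(P) = {$, y}
FOLLOW(S) = {$, y}
Therefore, FOLLOW(P) = {$, y}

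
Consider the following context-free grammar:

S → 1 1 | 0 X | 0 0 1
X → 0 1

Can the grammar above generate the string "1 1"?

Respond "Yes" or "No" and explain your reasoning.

Yes - a valid derivation exists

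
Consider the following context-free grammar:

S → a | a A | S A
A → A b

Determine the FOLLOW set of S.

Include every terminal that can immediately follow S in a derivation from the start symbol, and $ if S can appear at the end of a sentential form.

We compute FOLLOW(S) using the standard algorithm.
FOLLOW(S) starts with {$}.
FIRST(A) = {}
FIRST(S) = {a}
FOLLOW(A) = {$, b}
FOLLOW(S) = {$}
Therefore, FOLLOW(S) = {$}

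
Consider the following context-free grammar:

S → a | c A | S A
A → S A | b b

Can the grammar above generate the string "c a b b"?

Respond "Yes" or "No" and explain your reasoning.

Yes - a valid derivation exists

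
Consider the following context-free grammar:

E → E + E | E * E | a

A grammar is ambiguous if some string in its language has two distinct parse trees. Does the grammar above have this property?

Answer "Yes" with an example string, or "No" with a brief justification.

Yes - the string 'a * a * a + a + a * a' has two distinct parse trees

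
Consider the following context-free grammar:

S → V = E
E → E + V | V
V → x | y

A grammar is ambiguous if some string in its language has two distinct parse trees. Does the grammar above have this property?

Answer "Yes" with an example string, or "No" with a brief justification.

No - the grammar is unambiguous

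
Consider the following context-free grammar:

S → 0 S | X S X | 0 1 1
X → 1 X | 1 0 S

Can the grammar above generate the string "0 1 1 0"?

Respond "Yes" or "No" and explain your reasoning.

No - no valid derivation exists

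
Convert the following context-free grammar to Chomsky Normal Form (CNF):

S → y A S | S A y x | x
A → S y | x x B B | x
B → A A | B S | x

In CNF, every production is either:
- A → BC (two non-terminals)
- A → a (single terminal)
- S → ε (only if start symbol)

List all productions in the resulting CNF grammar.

TY → y; TX → x; S → x; A → x; B → x; S → TY X0; X0 → A S; S → S X1; X1 → A X2; X2 → TY TX; A → S TY; A → TX X3; X3 → TX X4; X4 → B B; B → A A; B → B S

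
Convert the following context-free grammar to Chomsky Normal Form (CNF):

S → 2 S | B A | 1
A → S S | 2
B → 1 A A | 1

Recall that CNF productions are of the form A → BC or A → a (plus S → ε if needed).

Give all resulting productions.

T2 → 2; S → 1; A → 2; T1 → 1; B → 1; S → T2 S; S → B A; A → S S; B → T1 X0; X0 → A A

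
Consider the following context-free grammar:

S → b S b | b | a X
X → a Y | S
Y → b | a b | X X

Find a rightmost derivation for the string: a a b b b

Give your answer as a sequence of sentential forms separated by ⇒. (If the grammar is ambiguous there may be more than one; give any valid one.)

S ⇒ a X ⇒ a S ⇒ a a X ⇒ a a S ⇒ a a b S b ⇒ a a b b b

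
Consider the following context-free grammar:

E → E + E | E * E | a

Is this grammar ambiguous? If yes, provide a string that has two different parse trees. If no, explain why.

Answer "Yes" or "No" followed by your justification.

Yes - the string 'a + a * a + a + a' has two distinct leftmost derivations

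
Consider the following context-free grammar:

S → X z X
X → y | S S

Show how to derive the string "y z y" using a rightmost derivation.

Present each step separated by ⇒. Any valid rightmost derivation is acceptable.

S ⇒ X z X ⇒ X z y ⇒ y z y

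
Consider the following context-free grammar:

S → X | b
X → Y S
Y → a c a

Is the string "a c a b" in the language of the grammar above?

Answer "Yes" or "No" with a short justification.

Yes - a valid derivation exists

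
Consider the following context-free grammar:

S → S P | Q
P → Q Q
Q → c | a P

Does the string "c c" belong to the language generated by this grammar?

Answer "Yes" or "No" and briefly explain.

No - no valid derivation exists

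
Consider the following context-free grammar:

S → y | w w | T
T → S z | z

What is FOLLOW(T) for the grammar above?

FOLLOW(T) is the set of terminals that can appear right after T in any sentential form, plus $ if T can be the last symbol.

We compute FOLLOW(T) using the standard algorithm.
FOLLOW(S) starts with {$}.
FIRST(S) = {w, y, z}
FIRST(T) = {w, y, z}
FOLLOW(S) = {$, z}
FOLLOW(T) = {$, z}
Therefore, FOLLOW(T) = {$, z}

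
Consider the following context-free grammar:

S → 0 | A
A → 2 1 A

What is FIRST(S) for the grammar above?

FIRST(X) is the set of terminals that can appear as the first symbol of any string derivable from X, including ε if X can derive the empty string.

We compute FIRST(S) using the standard algorithm.
FIRST(A) = {2}
FIRST(S) = {0, 2}
Therefore, FIRST(S) = {0, 2}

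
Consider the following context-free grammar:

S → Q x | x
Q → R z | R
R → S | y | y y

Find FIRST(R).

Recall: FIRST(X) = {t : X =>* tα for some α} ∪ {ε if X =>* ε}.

We compute FIRST(R) using the standard algorithm.
FIRST(Q) = {x, y}
FIRST(R) = {x, y}
FIRST(S) = {x, y}
Therefore, FIRST(R) = {x, y}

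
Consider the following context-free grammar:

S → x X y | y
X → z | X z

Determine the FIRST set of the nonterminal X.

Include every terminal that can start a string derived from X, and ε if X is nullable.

We compute FIRST(X) using the standard algorithm.
FIRST(S) = {x, y}
FIRST(X) = {z}
Therefore, FIRST(X) = {z}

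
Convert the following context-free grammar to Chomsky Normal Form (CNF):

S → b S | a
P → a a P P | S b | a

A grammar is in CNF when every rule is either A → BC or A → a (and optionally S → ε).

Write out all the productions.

TB → b; S → a; TA → a; P → a; S → TB S; P → TA X0; X0 → TA X1; X1 → P P; P → S TB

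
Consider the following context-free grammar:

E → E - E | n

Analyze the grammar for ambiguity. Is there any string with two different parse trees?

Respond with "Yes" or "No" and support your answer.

Yes - the string 'n - n - n - n' has two distinct parse trees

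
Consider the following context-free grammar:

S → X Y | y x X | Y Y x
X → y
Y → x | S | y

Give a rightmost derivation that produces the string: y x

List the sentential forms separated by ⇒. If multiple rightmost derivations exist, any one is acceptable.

S ⇒ X Y ⇒ X x ⇒ y x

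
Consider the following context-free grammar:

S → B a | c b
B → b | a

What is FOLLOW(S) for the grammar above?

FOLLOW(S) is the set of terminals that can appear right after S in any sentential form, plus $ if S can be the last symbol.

We compute FOLLOW(S) using the standard algorithm.
FOLLOW(S) starts with {$}.
FIRST(B) = {a, b}
FIRST(S) = {a, b, c}
FOLLOW(B) = {a}
FOLLOW(S) = {$}
Therefore, FOLLOW(S) = {$}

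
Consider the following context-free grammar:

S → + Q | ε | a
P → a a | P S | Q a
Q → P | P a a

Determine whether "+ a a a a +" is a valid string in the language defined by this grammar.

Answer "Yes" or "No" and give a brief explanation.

No - no valid derivation exists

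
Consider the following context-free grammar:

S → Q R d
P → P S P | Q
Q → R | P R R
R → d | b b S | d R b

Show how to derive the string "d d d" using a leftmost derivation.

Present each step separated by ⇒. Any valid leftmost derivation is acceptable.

S ⇒ Q R d ⇒ R R d ⇒ d R d ⇒ d d d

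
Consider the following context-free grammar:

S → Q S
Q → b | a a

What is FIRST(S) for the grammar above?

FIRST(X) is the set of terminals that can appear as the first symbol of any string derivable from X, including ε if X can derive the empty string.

We compute FIRST(S) using the standard algorithm.
FIRST(Q) = {a, b}
FIRST(S) = {a, b}
Therefore, FIRST(S) = {a, b}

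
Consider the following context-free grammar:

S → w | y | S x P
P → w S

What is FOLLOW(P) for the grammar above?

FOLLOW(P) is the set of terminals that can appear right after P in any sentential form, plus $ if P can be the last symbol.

We compute FOLLOW(P) using the standard algorithm.
FOLLOW(S) starts with {$}.
FIRST(P) = {w}
FIRST(S) = {w, y}
FOLLOW(P) = {$, x}
FOLLOW(S) = {$, x}
Therefore, FOLLOW(P) = {$, x}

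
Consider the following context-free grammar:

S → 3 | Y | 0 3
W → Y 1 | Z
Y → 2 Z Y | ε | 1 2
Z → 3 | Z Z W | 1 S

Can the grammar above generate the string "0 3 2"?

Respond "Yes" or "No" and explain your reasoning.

No - no valid derivation exists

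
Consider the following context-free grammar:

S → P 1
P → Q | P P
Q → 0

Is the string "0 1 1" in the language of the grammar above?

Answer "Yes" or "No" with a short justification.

No - no valid derivation exists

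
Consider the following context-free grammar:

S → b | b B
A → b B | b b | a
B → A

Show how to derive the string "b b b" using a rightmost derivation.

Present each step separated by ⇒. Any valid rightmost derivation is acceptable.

S ⇒ b B ⇒ b A ⇒ b b b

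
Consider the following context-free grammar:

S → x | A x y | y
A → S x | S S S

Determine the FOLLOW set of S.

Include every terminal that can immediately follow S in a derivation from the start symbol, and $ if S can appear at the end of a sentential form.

We compute FOLLOW(S) using the standard algorithm.
FOLLOW(S) starts with {$}.
FIRST(A) = {x, y}
FIRST(S) = {x, y}
FOLLOW(A) = {x}
FOLLOW(S) = {$, x, y}
Therefore, FOLLOW(S) = {$, x, y}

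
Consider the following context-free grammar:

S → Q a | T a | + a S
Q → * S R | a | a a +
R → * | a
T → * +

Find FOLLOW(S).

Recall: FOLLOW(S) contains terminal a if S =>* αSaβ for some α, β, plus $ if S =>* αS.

We compute FOLLOW(S) using the standard algorithm.
FOLLOW(S) starts with {$}.
FIRST(Q) = {*, a}
FIRST(R) = {*, a}
FIRST(S) = {*, +, a}
FIRST(T) = {*}
FOLLOW(Q) = {a}
FOLLOW(R) = {a}
FOLLOW(S) = {$, *, a}
FOLLOW(T) = {a}
Therefore, FOLLOW(S) = {$, *, a}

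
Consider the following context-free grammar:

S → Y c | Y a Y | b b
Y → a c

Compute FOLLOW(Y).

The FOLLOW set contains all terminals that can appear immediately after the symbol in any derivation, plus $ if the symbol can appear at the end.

We compute FOLLOW(Y) using the standard algorithm.
FOLLOW(S) starts with {$}.
FIRST(S) = {a, b}
FIRST(Y) = {a}
FOLLOW(S) = {$}
FOLLOW(Y) = {$, a, c}
Therefore, FOLLOW(Y) = {$, a, c}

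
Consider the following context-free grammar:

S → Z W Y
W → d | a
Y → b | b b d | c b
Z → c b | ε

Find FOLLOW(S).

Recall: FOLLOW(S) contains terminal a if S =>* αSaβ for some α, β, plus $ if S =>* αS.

We compute FOLLOW(S) using the standard algorithm.
FOLLOW(S) starts with {$}.
FIRST(S) = {a, c, d}
FIRST(W) = {a, d}
FIRST(Y) = {b, c}
FIRST(Z) = {c, ε}
FOLLOW(S) = {$}
FOLLOW(W) = {b, c}
FOLLOW(Y) = {$}
FOLLOW(Z) = {a, d}
Therefore, FOLLOW(S) = {$}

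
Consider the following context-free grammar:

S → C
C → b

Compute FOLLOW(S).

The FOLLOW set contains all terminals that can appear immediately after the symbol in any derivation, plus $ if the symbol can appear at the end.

We compute FOLLOW(S) using the standard algorithm.
FOLLOW(S) starts with {$}.
FIRST(C) = {b}
FIRST(S) = {b}
FOLLOW(C) = {$}
FOLLOW(S) = {$}
Therefore, FOLLOW(S) = {$}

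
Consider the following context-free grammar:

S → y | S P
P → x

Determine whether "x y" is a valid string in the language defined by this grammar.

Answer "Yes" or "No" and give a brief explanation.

No - no valid derivation exists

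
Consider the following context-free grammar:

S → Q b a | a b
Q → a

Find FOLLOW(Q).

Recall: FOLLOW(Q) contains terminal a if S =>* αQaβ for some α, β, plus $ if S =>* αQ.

We compute FOLLOW(Q) using the standard algorithm.
FOLLOW(S) starts with {$}.
FIRST(Q) = {a}
FIRST(S) = {a}
FOLLOW(Q) = {b}
FOLLOW(S) = {$}
Therefore, FOLLOW(Q) = {b}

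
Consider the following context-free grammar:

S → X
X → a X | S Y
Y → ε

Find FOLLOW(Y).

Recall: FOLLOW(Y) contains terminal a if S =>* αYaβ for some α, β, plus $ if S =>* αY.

We compute FOLLOW(Y) using the standard algorithm.
FOLLOW(S) starts with {$}.
FIRST(S) = {a}
FIRST(X) = {a}
FIRST(Y) = {ε}
FOLLOW(S) = {$}
FOLLOW(X) = {$}
FOLLOW(Y) = {$}
Therefore, FOLLOW(Y) = {$}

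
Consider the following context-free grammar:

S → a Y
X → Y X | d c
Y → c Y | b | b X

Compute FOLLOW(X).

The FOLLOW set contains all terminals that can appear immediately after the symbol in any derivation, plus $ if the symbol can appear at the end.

We compute FOLLOW(X) using the standard algorithm.
FOLLOW(S) starts with {$}.
FIRST(S) = {a}
FIRST(X) = {b, c, d}
FIRST(Y) = {b, c}
FOLLOW(S) = {$}
FOLLOW(X) = {$, b, c, d}
FOLLOW(Y) = {$, b, c, d}
Therefore, FOLLOW(X) = {$, b, c, d}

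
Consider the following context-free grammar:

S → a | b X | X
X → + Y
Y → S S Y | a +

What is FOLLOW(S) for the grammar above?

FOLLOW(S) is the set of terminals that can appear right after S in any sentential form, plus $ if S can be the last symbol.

We compute FOLLOW(S) using the standard algorithm.
FOLLOW(S) starts with {$}.
FIRST(S) = {+, a, b}
FIRST(X) = {+}
FIRST(Y) = {+, a, b}
FOLLOW(S) = {$, +, a, b}
FOLLOW(X) = {$, +, a, b}
FOLLOW(Y) = {$, +, a, b}
Therefore, FOLLOW(S) = {$, +, a, b}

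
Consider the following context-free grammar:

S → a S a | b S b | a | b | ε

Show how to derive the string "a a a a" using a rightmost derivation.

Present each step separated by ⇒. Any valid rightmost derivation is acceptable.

S ⇒ a S a ⇒ a a S a a ⇒ a a a a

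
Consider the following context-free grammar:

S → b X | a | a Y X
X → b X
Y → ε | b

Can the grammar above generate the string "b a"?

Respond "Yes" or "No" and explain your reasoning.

No - no valid derivation exists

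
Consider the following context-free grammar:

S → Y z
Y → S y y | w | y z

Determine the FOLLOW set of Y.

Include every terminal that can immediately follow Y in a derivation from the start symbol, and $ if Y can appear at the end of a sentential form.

We compute FOLLOW(Y) using the standard algorithm.
FOLLOW(S) starts with {$}.
FIRST(S) = {w, y}
FIRST(Y) = {w, y}
FOLLOW(S) = {$, y}
FOLLOW(Y) = {z}
Therefore, FOLLOW(Y) = {z}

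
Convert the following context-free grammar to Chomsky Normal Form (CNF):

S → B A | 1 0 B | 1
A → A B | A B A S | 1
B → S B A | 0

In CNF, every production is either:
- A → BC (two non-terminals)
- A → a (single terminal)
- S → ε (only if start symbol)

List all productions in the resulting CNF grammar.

T1 → 1; T0 → 0; S → 1; A → 1; B → 0; S → B A; S → T1 X0; X0 → T0 B; A → A B; A → A X1; X1 → B X2; X2 → A S; B → S X3; X3 → B A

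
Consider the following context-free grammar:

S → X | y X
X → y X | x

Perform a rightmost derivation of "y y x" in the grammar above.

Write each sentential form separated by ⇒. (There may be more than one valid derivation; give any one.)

S ⇒ y X ⇒ y y X ⇒ y y x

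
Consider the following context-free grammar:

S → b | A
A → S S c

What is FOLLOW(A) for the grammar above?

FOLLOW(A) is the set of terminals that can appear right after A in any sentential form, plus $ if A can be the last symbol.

We compute FOLLOW(A) using the standard algorithm.
FOLLOW(S) starts with {$}.
FIRST(A) = {b}
FIRST(S) = {b}
FOLLOW(A) = {$, b, c}
FOLLOW(S) = {$, b, c}
Therefore, FOLLOW(A) = {$, b, c}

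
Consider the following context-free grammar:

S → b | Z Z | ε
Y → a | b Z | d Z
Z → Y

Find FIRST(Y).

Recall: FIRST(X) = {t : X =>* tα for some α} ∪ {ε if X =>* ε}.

We compute FIRST(Y) using the standard algorithm.
FIRST(S) = {a, b, d, ε}
FIRST(Y) = {a, b, d}
FIRST(Z) = {a, b, d}
Therefore, FIRST(Y) = {a, b, d}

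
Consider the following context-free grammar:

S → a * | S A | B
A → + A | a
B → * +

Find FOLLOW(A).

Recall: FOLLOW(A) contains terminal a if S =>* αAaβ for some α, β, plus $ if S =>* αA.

We compute FOLLOW(A) using the standard algorithm.
FOLLOW(S) starts with {$}.
FIRST(A) = {+, a}
FIRST(B) = {*}
FIRST(S) = {*, a}
FOLLOW(A) = {$, +, a}
FOLLOW(B) = {$, +, a}
FOLLOW(S) = {$, +, a}
Therefore, FOLLOW(A) = {$, +, a}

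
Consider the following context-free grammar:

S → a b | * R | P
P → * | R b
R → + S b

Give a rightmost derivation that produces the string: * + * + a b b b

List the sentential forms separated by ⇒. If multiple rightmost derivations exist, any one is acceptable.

S ⇒ * R ⇒ * + S b ⇒ * + * R b ⇒ * + * + S b b ⇒ * + * + a b b b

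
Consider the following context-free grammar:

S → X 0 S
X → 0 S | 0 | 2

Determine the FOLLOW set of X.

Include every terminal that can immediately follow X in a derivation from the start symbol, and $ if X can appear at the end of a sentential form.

We compute FOLLOW(X) using the standard algorithm.
FOLLOW(S) starts with {$}.
FIRST(S) = {0, 2}
FIRST(X) = {0, 2}
FOLLOW(S) = {$, 0}
FOLLOW(X) = {0}
Therefore, FOLLOW(X) = {0}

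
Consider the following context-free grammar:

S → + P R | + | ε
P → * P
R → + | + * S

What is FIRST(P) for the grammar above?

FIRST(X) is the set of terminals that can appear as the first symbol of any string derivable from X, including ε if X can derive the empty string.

We compute FIRST(P) using the standard algorithm.
FIRST(P) = {*}
FIRST(R) = {+}
FIRST(S) = {+, ε}
Therefore, FIRST(P) = {*}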